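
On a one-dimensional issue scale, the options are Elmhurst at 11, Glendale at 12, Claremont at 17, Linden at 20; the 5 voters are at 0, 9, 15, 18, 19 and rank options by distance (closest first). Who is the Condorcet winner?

Claremont

With single-peaked preferences on a line, the Condorcet winner is the candidate closest to the median voter.
The median voter (position 15) is closest to Claremont at 17.
Check: Claremont vs Linden — voters closer to Claremont: 4 of 5.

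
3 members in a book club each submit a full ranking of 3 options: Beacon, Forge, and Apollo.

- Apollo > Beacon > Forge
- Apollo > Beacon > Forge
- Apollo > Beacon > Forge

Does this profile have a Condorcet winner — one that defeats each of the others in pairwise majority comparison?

Head-to-head results (3 voters total):
Beacon vs Forge: Beacon wins 3–0.
Beacon vs Apollo: Apollo wins 3–0.
Forge vs Apollo: Apollo wins 3–0.
Apollo beats each rival — Beacon (3–0), Forge (3–0) — so Apollo is the Condorcet winner.

Yes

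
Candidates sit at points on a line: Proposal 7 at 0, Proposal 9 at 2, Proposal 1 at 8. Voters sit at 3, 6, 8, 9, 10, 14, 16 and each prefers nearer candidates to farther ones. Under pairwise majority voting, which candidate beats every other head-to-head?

With single-peaked preferences on a line, the Condorcet winner is the candidate closest to the median voter.
The median voter (position 9) is closest to Proposal 1 at 8.
Check: Proposal 1 vs Proposal 7 — voters closer to Proposal 1: 6 of 7.

Proposal 1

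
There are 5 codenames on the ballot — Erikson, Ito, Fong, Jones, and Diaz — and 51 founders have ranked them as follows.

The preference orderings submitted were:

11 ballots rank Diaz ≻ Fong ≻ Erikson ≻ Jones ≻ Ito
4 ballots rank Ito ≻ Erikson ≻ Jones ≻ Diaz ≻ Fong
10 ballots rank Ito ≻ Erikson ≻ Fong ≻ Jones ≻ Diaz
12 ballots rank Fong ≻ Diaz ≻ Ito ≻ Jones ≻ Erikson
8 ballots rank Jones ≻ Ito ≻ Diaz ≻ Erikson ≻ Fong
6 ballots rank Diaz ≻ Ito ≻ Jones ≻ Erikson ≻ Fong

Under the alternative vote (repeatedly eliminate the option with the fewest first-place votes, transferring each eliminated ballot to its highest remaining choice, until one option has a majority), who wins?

Diaz

Round 1: Diaz 17, Ito 14, Fong 12, Jones 8, Erikson 0. Erikson has the fewest and is eliminated.
Round 2: Diaz 17, Ito 14, Fong 12, Jones 8. Jones has the fewest and is eliminated.
Round 3: Ito 22, Diaz 17, Fong 12. Fong has the fewest and is eliminated.
Round 4: Diaz 29, Ito 22. Diaz has a majority.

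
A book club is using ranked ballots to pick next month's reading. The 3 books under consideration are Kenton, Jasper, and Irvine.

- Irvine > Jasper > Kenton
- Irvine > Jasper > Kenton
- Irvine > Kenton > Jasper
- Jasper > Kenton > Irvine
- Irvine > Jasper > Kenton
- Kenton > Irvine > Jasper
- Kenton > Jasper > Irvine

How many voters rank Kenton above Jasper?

3

Ballots ranking Kenton above Jasper: 3.
Ballots ranking Jasper above Kenton: 4.
So 3 of 7 voters prefer Kenton to Jasper.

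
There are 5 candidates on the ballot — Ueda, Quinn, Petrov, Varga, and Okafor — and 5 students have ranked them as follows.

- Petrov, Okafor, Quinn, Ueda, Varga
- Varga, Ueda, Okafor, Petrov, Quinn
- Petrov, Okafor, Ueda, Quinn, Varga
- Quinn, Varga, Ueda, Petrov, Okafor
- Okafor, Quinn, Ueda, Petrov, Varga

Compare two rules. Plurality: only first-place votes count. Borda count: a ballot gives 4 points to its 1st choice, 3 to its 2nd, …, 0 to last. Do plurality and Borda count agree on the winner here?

Plurality first-place counts: Ueda 0, Quinn 1, Petrov 2, Varga 1, Okafor 1 → Petrov.
Borda totals: Ueda 10, Quinn 10, Petrov 11, Varga 7, Okafor 12 → Okafor.
The two rules disagree: plurality picks Petrov, Borda picks Okafor.

No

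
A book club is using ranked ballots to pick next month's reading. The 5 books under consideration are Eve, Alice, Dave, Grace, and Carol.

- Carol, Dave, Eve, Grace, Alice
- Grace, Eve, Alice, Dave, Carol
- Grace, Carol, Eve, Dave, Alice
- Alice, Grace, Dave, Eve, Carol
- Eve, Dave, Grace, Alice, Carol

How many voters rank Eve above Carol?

3

Ballots ranking Eve above Carol: 3.
Ballots ranking Carol above Eve: 2.
So 3 of 5 voters prefer Eve to Carol.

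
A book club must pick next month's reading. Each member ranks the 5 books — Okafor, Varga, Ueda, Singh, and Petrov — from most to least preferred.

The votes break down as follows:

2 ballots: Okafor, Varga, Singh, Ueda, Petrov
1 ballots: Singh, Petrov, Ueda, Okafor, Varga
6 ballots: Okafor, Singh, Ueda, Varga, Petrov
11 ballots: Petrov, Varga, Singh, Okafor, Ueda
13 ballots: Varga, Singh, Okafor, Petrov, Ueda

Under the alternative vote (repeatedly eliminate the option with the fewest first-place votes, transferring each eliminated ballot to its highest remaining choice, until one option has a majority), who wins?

Varga

Round 1: Varga 13, Petrov 11, Okafor 8, Singh 1, Ueda 0. Ueda has the fewest and is eliminated.
Round 2: Varga 13, Petrov 11, Okafor 8, Singh 1. Singh has the fewest and is eliminated.
Round 3: Varga 13, Petrov 12, Okafor 8. Okafor has the fewest and is eliminated.
Round 4: Varga 21, Petrov 12. Varga has a majority.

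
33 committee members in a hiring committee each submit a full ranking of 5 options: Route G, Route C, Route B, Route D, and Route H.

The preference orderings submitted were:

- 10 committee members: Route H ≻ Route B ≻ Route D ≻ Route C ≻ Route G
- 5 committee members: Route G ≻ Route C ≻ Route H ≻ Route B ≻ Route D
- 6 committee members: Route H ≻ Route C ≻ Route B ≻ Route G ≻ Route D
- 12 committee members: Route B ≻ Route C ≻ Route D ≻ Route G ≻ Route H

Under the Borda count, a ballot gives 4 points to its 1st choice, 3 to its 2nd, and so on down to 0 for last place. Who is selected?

Borda scores:
  Route G: 10·0 + 5·4 + 6·1 + 12·1 = 38
  Route C: 10·1 + 5·3 + 6·3 + 12·3 = 79
  Route B: 10·3 + 5·1 + 6·2 + 12·4 = 95
  Route D: 10·2 + 5·0 + 6·0 + 12·2 = 44
  Route H: 10·4 + 5·2 + 6·4 + 12·0 = 74
Route B has the highest total.

Route B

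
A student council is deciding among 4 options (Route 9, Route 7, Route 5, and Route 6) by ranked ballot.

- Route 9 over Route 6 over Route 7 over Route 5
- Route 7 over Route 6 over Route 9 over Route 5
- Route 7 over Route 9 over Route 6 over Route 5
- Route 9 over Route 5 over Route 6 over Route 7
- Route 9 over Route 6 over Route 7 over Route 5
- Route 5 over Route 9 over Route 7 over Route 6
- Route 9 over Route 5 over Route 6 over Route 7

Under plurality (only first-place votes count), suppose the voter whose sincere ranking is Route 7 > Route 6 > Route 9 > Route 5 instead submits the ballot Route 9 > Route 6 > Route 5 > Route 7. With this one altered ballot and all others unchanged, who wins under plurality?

Route 9

First-place totals with the altered ballot: Route 9 5, Route 7 1, Route 5 1, Route 6 0.
The winner is unchanged: still Route 9.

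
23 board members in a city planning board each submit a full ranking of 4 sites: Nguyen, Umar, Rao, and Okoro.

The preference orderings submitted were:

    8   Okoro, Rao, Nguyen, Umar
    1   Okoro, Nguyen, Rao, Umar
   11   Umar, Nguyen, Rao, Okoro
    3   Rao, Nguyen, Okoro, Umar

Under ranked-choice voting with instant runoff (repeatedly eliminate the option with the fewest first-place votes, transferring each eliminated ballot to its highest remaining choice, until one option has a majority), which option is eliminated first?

Round 1: Umar 11, Okoro 9, Rao 3, Nguyen 0. Nguyen has the fewest and is eliminated.
Round 2: Umar 11, Okoro 9, Rao 3. Rao has the fewest and is eliminated.
Round 3: Okoro 12, Umar 11. Okoro has a majority.

Nguyen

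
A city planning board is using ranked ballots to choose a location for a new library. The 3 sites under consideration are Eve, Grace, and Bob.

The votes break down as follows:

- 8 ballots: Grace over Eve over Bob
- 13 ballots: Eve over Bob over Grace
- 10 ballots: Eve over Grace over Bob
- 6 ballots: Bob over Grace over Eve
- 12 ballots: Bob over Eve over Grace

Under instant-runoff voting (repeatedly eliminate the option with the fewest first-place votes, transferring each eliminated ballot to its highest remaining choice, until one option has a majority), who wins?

Eve

Round 1: Eve 23, Bob 18, Grace 8. Grace has the fewest and is eliminated.
Round 2: Eve 31, Bob 18. Eve has a majority.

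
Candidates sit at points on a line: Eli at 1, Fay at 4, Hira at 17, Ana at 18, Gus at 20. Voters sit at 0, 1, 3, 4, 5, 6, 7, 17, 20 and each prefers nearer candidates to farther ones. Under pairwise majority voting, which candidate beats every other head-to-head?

Fay

With single-peaked preferences on a line, the Condorcet winner is the candidate closest to the median voter.
The median voter (position 5) is closest to Fay at 4.
Check: Fay vs Ana — voters closer to Fay: 7 of 9.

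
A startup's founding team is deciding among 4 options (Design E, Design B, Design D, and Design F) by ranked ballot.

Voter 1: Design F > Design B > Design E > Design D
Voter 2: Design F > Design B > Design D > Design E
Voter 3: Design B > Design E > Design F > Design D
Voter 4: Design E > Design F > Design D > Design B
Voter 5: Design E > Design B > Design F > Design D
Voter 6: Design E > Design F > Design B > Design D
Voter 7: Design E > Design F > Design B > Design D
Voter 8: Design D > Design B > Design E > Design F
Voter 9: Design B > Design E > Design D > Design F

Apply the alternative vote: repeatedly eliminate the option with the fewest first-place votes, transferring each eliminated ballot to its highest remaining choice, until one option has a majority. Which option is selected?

Design B

Round 1: Design E 4, Design B 2, Design F 2, Design D 1. Design D has the fewest and is eliminated.
Round 2: Design E 4, Design B 3, Design F 2. Design F has the fewest and is eliminated.
Round 3: Design B 5, Design E 4. Design B has a majority.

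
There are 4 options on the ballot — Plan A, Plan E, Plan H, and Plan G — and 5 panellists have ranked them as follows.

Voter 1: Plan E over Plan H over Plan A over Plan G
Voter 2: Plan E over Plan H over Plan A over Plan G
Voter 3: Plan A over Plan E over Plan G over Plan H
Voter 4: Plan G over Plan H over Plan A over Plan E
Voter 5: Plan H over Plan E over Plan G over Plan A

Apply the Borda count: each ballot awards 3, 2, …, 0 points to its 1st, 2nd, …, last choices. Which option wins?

Borda scores:
  Plan A: 1 + 1 + 3 + 1 + 0 = 6
  Plan E: 3 + 3 + 2 + 0 + 2 = 10
  Plan H: 2 + 2 + 0 + 2 + 3 = 9
  Plan G: 0 + 0 + 1 + 3 + 1 = 5
Plan E has the highest total.

Plan E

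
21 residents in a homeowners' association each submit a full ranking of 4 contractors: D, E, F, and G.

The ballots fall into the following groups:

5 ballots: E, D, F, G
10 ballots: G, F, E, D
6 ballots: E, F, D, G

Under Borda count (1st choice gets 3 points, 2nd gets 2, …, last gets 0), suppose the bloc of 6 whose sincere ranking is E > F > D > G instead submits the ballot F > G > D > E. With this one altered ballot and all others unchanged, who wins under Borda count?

Borda totals with the altered ballot: D 16, E 25, F 43, G 42.
The switch changes the winner from E to F.

F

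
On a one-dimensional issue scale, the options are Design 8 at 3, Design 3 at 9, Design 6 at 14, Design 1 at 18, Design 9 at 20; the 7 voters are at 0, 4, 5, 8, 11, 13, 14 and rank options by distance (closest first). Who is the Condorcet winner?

Design 3

With single-peaked preferences on a line, the Condorcet winner is the candidate closest to the median voter.
The median voter (position 8) is closest to Design 3 at 9.
Check: Design 3 vs Design 9 — voters closer to Design 3: 7 of 7.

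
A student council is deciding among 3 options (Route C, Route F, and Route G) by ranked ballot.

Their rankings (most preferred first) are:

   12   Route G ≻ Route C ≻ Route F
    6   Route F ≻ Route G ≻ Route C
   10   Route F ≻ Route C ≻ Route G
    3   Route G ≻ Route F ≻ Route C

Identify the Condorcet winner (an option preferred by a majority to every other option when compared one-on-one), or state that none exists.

Head-to-head results (31 voters total):
Route C vs Route F: Route F wins 19–12.
Route C vs Route G: Route G wins 21–10.
Route F vs Route G: Route F wins 16–15.
Route F beats each rival — Route C (19–12), Route G (16–15) — so Route F is the Condorcet winner.

Route F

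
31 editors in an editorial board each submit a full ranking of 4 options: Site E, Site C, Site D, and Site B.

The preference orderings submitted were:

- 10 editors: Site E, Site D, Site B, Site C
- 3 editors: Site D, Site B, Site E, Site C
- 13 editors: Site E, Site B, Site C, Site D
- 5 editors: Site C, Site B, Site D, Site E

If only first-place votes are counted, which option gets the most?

First-place vote totals:
  Site E: 23
  Site C: 5
  Site D: 3
  Site B: 0
Site E has the most first-place votes.

Site E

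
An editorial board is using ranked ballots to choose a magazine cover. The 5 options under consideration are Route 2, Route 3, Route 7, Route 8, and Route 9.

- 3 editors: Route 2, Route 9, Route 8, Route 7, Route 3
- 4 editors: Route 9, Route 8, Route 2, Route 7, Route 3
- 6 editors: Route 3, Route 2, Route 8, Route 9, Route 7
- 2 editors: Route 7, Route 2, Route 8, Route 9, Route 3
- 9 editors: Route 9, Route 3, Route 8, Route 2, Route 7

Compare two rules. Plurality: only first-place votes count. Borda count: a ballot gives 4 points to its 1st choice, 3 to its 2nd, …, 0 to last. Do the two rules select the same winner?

Yes

Plurality first-place counts: Route 2 3, Route 3 6, Route 7 2, Route 8 0, Route 9 13 → Route 9.
Borda totals: Route 2 53, Route 3 51, Route 7 15, Route 8 52, Route 9 69 → Route 9.
The two rules agree on Route 9.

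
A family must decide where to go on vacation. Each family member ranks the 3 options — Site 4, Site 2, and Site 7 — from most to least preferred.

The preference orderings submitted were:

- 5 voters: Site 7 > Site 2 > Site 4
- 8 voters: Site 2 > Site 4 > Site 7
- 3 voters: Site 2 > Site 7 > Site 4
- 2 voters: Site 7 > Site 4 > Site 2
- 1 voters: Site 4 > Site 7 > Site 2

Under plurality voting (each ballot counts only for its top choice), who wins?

First-place vote totals:
  Site 4: 1
  Site 2: 11
  Site 7: 7
Site 2 has the most first-place votes.

Site 2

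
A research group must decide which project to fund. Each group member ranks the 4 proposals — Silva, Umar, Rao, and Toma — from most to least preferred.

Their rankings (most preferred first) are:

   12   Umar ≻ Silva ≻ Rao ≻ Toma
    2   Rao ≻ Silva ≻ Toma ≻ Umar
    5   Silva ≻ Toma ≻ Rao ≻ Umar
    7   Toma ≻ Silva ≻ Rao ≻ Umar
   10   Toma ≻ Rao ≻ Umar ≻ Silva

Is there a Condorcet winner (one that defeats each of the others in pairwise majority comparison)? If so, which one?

Head-to-head results (36 voters total):
Silva vs Umar: Umar wins 22–14.
Silva vs Rao: Silva wins 24–12.
Silva vs Toma: Silva wins 19–17.
Umar vs Rao: Rao wins 24–12.
Umar vs Toma: Toma wins 24–12.
Rao vs Toma: Toma wins 22–14.
No candidate beats all others: Silva beats Rao beats Umar beats Silva, a majority cycle.

No Condorcet winner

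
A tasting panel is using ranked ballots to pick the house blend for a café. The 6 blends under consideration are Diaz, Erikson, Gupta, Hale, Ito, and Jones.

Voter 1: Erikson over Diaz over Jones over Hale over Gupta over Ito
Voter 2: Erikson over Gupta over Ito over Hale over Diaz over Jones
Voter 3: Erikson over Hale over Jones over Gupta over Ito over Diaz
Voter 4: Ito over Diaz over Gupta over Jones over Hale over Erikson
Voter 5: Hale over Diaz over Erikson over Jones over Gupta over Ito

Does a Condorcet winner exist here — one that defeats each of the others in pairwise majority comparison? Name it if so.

Head-to-head results (5 voters total):
Diaz vs Erikson: Erikson wins 3–2.
Diaz vs Gupta: Diaz wins 3–2.
Diaz vs Hale: Hale wins 3–2.
Diaz vs Ito: Ito wins 3–2.
Diaz vs Jones: Diaz wins 4–1.
Erikson vs Gupta: Erikson wins 4–1.
Erikson vs Hale: Erikson wins 3–2.
Erikson vs Ito: Erikson wins 4–1.
Erikson vs Jones: Erikson wins 4–1.
Gupta vs Hale: Hale wins 3–2.
Gupta vs Ito: Gupta wins 4–1.
Gupta vs Jones: Jones wins 3–2.
Hale vs Ito: Hale wins 3–2.
Hale vs Jones: Hale wins 3–2.
Ito vs Jones: Jones wins 3–2.
Erikson beats each rival — Diaz (3–2), Gupta (4–1), Hale (3–2), Ito (4–1), Jones (4–1) — so Erikson is the Condorcet winner.

Erikson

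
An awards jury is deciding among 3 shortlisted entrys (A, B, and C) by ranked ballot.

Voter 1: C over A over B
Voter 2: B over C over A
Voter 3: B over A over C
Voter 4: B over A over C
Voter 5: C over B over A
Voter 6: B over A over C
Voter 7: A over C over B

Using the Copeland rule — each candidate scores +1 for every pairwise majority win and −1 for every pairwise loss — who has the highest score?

B

Pairwise results:
  A vs B: B wins 5–2.
  A vs C: A wins 4–3.
  B vs C: B wins 4–3.
Copeland scores (wins − losses):
  A: 1 − 1 = 0
  B: 2 − 0 = 2
  C: 0 − 2 = -2
B has the best Copeland score.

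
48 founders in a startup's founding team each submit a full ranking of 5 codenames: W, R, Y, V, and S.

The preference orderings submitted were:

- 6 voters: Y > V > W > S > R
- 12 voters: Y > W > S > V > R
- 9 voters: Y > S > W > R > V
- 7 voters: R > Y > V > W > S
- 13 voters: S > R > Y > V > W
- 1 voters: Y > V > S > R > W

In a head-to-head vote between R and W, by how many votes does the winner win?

Ballots ranking R above W: 7+13+1 = 21.
Ballots ranking W above R: 6+12+9 = 27.
W wins 27–21, a margin of 6.

6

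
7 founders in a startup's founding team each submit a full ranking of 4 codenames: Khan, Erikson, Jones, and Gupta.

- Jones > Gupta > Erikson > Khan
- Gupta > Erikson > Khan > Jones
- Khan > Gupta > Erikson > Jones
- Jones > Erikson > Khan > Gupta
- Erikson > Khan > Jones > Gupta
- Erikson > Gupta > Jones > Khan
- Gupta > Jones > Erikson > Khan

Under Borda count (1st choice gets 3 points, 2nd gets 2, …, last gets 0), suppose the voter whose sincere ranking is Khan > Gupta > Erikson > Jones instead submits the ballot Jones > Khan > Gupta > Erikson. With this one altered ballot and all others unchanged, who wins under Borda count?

Jones

Borda totals with the altered ballot: Khan 6, Erikson 12, Jones 13, Gupta 11.
The switch changes the winner from Erikson to Jones.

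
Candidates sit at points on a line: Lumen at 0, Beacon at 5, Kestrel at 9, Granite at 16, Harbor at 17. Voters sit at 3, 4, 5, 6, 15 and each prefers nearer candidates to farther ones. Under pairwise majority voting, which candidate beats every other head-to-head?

Beacon

With single-peaked preferences on a line, the Condorcet winner is the candidate closest to the median voter.
The median voter (position 5) is closest to Beacon at 5.
Check: Beacon vs Granite — voters closer to Beacon: 4 of 5.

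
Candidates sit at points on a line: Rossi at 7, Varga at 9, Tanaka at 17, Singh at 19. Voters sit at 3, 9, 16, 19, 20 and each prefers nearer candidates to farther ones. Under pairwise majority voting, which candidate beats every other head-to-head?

With single-peaked preferences on a line, the Condorcet winner is the candidate closest to the median voter.
The median voter (position 16) is closest to Tanaka at 17.
Check: Tanaka vs Rossi — voters closer to Tanaka: 3 of 5.

Tanaka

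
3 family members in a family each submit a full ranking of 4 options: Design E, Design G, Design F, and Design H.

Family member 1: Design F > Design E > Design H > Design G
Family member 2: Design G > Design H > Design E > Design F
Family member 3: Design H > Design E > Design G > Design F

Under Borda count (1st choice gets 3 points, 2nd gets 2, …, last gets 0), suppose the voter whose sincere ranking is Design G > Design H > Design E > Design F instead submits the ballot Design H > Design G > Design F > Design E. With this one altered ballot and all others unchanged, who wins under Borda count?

Borda totals with the altered ballot: Design E 4, Design G 3, Design F 4, Design H 7.
The winner is unchanged: still Design H.

Design H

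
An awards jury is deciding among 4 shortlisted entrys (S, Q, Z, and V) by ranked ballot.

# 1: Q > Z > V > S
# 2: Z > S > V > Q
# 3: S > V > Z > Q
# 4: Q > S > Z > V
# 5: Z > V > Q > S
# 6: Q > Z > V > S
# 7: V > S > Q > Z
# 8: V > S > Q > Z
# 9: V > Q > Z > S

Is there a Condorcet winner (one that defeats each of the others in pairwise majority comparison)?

No

Head-to-head results (9 voters total):
S vs Q: Q wins 5–4.
S vs Z: Z wins 5–4.
S vs V: V wins 6–3.
Q vs Z: Q wins 6–3.
Q vs V: V wins 6–3.
Z vs V: Z wins 5–4.
No candidate beats all others: Q beats Z beats V beats Q, a majority cycle.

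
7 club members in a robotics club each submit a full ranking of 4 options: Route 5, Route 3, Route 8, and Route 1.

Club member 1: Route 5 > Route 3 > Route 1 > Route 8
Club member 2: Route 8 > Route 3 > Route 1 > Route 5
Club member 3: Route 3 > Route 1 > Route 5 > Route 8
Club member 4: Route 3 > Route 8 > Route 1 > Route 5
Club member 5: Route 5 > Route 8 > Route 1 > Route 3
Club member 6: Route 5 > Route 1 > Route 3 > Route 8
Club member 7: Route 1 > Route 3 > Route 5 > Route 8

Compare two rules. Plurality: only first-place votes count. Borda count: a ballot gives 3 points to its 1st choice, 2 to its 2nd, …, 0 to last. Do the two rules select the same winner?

No

Plurality first-place counts: Route 5 3, Route 3 2, Route 8 1, Route 1 1 → Route 5.
Borda totals: Route 5 11, Route 3 13, Route 8 7, Route 1 11 → Route 3.
The two rules disagree: plurality picks Route 5, Borda picks Route 3.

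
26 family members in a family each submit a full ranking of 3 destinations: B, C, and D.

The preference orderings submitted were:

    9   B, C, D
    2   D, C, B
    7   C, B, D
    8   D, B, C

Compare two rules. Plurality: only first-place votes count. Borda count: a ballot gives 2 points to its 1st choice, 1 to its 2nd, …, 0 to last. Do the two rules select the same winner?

No

Plurality first-place counts: B 9, C 7, D 10 → D.
Borda totals: B 33, C 25, D 20 → B.
The two rules disagree: plurality picks D, Borda picks B.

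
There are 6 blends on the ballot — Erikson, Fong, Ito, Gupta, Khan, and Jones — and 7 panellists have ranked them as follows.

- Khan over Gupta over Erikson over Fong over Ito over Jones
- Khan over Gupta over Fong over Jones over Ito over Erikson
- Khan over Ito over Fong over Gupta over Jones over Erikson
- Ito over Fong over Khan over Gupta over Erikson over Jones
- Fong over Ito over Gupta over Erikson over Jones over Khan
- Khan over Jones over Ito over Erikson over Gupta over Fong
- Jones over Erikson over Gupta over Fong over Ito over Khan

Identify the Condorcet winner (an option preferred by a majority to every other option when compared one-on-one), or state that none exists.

Head-to-head results (7 voters total):
Erikson vs Fong: Fong wins 4–3.
Erikson vs Ito: Ito wins 5–2.
Erikson vs Gupta: Gupta wins 5–2.
Erikson vs Khan: Khan wins 5–2.
Erikson vs Jones: Jones wins 4–3.
Fong vs Ito: Fong wins 4–3.
Fong vs Gupta: Gupta wins 4–3.
Fong vs Khan: Khan wins 4–3.
Fong vs Jones: Fong wins 5–2.
Ito vs Gupta: Ito wins 4–3.
Ito vs Khan: Khan wins 4–3.
Ito vs Jones: Ito wins 4–3.
Gupta vs Khan: Khan wins 5–2.
Gupta vs Jones: Gupta wins 5–2.
Khan vs Jones: Khan wins 5–2.
Khan beats each rival — Erikson (5–2), Fong (4–3), Ito (4–3), Gupta (5–2), Jones (5–2) — so Khan is the Condorcet winner.

Khan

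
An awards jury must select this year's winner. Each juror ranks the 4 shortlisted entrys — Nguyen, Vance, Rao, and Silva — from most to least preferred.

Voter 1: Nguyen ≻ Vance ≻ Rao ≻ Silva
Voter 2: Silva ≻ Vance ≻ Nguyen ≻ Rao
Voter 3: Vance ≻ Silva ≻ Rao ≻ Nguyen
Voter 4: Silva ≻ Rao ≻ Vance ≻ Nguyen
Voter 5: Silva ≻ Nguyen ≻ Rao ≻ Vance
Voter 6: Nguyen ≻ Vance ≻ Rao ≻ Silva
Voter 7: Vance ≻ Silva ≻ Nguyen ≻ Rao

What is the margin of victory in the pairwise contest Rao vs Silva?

3

Ballots ranking Rao above Silva: 2.
Ballots ranking Silva above Rao: 5.
Silva wins 5–2, a margin of 3.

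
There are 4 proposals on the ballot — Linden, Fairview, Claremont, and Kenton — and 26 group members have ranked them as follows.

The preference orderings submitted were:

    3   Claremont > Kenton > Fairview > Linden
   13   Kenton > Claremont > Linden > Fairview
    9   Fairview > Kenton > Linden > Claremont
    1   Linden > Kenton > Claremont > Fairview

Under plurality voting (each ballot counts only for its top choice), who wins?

Kenton

First-place vote totals:
  Linden: 1
  Fairview: 9
  Claremont: 3
  Kenton: 13
Kenton has the most first-place votes.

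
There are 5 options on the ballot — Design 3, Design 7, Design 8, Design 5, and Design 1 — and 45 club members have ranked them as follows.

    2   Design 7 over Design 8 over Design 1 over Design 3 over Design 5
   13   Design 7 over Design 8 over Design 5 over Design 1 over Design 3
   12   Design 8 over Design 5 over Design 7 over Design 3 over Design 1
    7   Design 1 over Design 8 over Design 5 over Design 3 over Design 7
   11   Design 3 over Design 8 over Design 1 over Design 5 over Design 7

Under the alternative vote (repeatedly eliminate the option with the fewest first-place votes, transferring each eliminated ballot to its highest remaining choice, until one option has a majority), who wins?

Round 1: Design 7 15, Design 8 12, Design 3 11, Design 1 7, Design 5 0. Design 5 has the fewest and is eliminated.
Round 2: Design 7 15, Design 8 12, Design 3 11, Design 1 7. Design 1 has the fewest and is eliminated.
Round 3: Design 8 19, Design 7 15, Design 3 11. Design 3 has the fewest and is eliminated.
Round 4: Design 8 30, Design 7 15. Design 8 has a majority.

Design 8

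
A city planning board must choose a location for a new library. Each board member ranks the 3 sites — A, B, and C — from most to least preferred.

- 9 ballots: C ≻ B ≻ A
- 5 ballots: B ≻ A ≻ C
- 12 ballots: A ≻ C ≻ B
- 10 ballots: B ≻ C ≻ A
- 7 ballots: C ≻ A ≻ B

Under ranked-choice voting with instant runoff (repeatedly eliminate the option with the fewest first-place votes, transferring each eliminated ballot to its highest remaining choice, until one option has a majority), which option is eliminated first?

A

Round 1: C 16, B 15, A 12. A has the fewest and is eliminated.
Round 2: C 28, B 15. C has a majority.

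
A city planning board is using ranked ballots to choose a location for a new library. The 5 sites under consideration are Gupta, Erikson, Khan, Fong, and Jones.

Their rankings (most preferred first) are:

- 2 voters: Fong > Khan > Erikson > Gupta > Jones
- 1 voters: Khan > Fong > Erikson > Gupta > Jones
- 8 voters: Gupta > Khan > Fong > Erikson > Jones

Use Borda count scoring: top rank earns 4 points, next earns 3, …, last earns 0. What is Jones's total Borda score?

0

Borda scores:
  Gupta: 2·1 + 1 + 8·4 = 35
  Erikson: 2·2 + 2 + 8·1 = 14
  Khan: 2·3 + 4 + 8·3 = 34
  Fong: 2·4 + 3 + 8·2 = 27
  Jones: 2·0 + 0 + 8·0 = 0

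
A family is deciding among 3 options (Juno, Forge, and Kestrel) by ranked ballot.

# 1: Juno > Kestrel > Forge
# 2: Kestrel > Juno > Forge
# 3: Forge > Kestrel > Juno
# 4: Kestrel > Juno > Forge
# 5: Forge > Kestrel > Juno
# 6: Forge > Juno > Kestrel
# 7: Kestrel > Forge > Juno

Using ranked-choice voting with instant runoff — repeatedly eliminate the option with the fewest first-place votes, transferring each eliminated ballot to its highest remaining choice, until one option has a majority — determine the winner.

Round 1: Forge 3, Kestrel 3, Juno 1. Juno has the fewest and is eliminated.
Round 2: Kestrel 4, Forge 3. Kestrel has a majority.

Kestrel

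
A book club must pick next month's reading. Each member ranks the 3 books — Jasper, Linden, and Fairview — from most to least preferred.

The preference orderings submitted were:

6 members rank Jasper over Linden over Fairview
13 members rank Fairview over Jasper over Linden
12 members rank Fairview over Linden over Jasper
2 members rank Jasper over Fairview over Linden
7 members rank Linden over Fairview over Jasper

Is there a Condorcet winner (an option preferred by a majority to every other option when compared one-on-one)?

Yes

Head-to-head results (40 voters total):
Jasper vs Linden: Jasper wins 21–19.
Jasper vs Fairview: Fairview wins 32–8.
Linden vs Fairview: Fairview wins 27–13.
Fairview beats each rival — Jasper (32–8), Linden (27–13) — so Fairview is the Condorcet winner.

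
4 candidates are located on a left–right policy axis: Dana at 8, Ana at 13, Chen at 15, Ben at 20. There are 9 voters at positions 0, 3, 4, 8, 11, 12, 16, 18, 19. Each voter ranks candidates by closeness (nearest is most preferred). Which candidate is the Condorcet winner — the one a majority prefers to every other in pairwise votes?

With single-peaked preferences on a line, the Condorcet winner is the candidate closest to the median voter.
The median voter (position 11) is closest to Ana at 13.
Check: Ana vs Ben — voters closer to Ana: 7 of 9.

Ana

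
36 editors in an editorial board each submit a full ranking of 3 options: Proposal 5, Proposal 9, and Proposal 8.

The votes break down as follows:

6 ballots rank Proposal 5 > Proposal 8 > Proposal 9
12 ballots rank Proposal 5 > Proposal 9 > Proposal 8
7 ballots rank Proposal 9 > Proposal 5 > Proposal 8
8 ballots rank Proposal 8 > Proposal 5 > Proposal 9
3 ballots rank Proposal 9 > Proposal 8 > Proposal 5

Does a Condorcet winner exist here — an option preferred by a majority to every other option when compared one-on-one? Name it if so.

Head-to-head results (36 voters total):
Proposal 5 vs Proposal 9: Proposal 5 wins 26–10.
Proposal 5 vs Proposal 8: Proposal 5 wins 25–11.
Proposal 9 vs Proposal 8: Proposal 9 wins 22–14.
Proposal 5 beats each rival — Proposal 9 (26–10), Proposal 8 (25–11) — so Proposal 5 is the Condorcet winner.

Proposal 5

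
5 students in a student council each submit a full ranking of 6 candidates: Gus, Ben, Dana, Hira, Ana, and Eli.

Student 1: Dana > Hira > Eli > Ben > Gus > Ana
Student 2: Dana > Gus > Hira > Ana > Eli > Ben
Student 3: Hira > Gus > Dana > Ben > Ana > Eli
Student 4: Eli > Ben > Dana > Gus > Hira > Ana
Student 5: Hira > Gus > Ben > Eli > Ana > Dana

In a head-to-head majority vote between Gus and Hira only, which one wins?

Ballots ranking Gus above Hira: 2.
Ballots ranking Hira above Gus: 3.
Hira wins the head-to-head, 3–2.

Hira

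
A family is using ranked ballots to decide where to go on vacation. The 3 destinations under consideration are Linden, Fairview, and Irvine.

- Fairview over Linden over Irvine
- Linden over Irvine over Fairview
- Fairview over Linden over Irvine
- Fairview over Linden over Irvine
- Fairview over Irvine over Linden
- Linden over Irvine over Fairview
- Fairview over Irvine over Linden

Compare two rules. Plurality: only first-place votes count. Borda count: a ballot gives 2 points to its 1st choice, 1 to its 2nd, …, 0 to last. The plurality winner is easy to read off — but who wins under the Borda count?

Fairview

Plurality first-place counts: Linden 2, Fairview 5, Irvine 0 → Fairview.
Borda totals: Linden 7, Fairview 10, Irvine 4 → Fairview.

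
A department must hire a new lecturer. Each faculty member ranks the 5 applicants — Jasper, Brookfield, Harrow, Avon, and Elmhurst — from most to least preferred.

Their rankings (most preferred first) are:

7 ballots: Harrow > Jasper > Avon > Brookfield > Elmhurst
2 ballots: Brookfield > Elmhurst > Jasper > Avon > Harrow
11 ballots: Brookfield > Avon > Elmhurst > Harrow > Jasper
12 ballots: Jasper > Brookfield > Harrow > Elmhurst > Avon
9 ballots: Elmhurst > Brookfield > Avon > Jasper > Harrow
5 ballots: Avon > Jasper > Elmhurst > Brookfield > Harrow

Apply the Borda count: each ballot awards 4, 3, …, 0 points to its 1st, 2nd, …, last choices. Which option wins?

Brookfield

Borda scores:
  Jasper: 7·3 + 2·2 + 11·0 + 12·4 + 9·1 + 5·3 = 97
  Brookfield: 7·1 + 2·4 + 11·4 + 12·3 + 9·3 + 5·1 = 127
  Harrow: 7·4 + 2·0 + 11·1 + 12·2 + 9·0 + 5·0 = 63
  Avon: 7·2 + 2·1 + 11·3 + 12·0 + 9·2 + 5·4 = 87
  Elmhurst: 7·0 + 2·3 + 11·2 + 12·1 + 9·4 + 5·2 = 86
Brookfield has the highest total.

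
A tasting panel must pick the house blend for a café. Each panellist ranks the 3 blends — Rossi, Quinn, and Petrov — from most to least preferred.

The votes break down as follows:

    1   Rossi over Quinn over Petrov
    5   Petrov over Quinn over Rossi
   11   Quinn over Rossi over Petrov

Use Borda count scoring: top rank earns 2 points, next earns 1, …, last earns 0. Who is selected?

Quinn

Borda scores:
  Rossi: 2 + 5·0 + 11·1 = 13
  Quinn: 1 + 5·1 + 11·2 = 28
  Petrov: 0 + 5·2 + 11·0 = 10
Quinn has the highest total.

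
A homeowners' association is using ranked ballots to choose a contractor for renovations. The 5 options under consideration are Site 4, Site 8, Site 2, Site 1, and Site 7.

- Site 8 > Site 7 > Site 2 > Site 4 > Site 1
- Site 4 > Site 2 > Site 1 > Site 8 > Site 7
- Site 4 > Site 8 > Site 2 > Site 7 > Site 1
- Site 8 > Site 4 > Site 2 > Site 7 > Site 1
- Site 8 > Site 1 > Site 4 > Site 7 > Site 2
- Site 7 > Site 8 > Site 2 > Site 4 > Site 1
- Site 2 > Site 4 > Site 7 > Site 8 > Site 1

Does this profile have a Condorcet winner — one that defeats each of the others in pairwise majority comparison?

Yes

Head-to-head results (7 voters total):
Site 4 vs Site 8: Site 8 wins 4–3.
Site 4 vs Site 2: Site 4 wins 4–3.
Site 4 vs Site 1: Site 4 wins 6–1.
Site 4 vs Site 7: Site 4 wins 5–2.
Site 8 vs Site 2: Site 8 wins 5–2.
Site 8 vs Site 1: Site 8 wins 6–1.
Site 8 vs Site 7: Site 8 wins 5–2.
Site 2 vs Site 1: Site 2 wins 6–1.
Site 2 vs Site 7: Site 2 wins 4–3.
Site 1 vs Site 7: Site 7 wins 5–2.
Site 8 beats each rival — Site 4 (4–3), Site 2 (5–2), Site 1 (6–1), Site 7 (5–2) — so Site 8 is the Condorcet winner.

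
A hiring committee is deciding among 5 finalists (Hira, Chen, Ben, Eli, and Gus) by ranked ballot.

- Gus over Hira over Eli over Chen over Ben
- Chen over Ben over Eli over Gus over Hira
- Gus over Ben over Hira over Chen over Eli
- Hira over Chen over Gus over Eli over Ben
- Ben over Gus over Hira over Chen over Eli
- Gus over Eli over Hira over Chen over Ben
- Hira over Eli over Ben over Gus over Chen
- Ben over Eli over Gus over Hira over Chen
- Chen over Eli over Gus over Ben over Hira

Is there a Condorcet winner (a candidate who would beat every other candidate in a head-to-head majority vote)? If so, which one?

Head-to-head results (9 voters total):
Hira vs Chen: Hira wins 7–2.
Hira vs Ben: Ben wins 5–4.
Hira vs Eli: Hira wins 5–4.
Hira vs Gus: Gus wins 7–2.
Chen vs Ben: Chen wins 5–4.
Chen vs Eli: Chen wins 5–4.
Chen vs Gus: Gus wins 6–3.
Ben vs Eli: Eli wins 5–4.
Ben vs Gus: Gus wins 5–4.
Eli vs Gus: Gus wins 5–4.
Gus beats each rival — Hira (7–2), Chen (6–3), Ben (5–4), Eli (5–4) — so Gus is the Condorcet winner.

Gus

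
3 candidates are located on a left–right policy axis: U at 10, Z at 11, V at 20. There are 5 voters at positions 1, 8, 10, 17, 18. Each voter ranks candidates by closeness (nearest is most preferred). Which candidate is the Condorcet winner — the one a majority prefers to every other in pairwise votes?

U

With single-peaked preferences on a line, the Condorcet winner is the candidate closest to the median voter.
The median voter (position 10) is closest to U at 10.
Check: U vs Z — voters closer to U: 3 of 5.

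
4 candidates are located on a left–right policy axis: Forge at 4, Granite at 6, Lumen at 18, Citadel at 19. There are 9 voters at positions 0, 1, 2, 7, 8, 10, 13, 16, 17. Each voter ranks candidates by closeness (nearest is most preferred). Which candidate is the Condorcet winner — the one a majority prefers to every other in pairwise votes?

With single-peaked preferences on a line, the Condorcet winner is the candidate closest to the median voter.
The median voter (position 8) is closest to Granite at 6.
Check: Granite vs Citadel — voters closer to Granite: 6 of 9.

Granite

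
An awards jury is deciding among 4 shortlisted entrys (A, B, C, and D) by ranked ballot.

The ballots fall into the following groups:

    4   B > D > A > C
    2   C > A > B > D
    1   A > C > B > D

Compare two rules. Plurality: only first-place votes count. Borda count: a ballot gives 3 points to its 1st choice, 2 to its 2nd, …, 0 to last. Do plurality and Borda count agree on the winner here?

Plurality first-place counts: A 1, B 4, C 2, D 0 → B.
Borda totals: A 11, B 15, C 8, D 8 → B.
The two rules agree on B.

Yes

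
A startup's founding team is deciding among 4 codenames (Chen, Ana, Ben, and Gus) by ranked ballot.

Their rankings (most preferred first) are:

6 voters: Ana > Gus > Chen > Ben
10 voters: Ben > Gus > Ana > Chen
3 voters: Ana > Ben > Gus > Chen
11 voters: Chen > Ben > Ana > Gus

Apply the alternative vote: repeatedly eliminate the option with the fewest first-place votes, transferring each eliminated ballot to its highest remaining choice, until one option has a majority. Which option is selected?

Chen

Round 1: Chen 11, Ben 10, Ana 9, Gus 0. Gus has the fewest and is eliminated.
Round 2: Chen 11, Ben 10, Ana 9. Ana has the fewest and is eliminated.
Round 3: Chen 17, Ben 13. Chen has a majority.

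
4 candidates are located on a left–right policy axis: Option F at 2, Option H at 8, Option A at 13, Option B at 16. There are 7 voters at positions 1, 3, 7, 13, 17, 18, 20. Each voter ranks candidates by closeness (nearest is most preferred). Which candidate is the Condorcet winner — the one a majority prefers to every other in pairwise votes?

Option A

With single-peaked preferences on a line, the Condorcet winner is the candidate closest to the median voter.
The median voter (position 13) is closest to Option A at 13.
Check: Option A vs Option H — voters closer to Option A: 4 of 7.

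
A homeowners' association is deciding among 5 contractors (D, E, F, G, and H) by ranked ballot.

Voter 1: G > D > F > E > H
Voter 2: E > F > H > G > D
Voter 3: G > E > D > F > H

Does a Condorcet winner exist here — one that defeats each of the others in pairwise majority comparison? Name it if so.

Head-to-head results (3 voters total):
D vs E: E wins 2–1.
D vs F: D wins 2–1.
D vs G: G wins 3–0.
D vs H: D wins 2–1.
E vs F: E wins 2–1.
E vs G: G wins 2–1.
E vs H: E wins 3–0.
F vs G: G wins 2–1.
F vs H: F wins 3–0.
G vs H: G wins 2–1.
G beats each rival — D (3–0), E (2–1), F (2–1), H (2–1) — so G is the Condorcet winner.

G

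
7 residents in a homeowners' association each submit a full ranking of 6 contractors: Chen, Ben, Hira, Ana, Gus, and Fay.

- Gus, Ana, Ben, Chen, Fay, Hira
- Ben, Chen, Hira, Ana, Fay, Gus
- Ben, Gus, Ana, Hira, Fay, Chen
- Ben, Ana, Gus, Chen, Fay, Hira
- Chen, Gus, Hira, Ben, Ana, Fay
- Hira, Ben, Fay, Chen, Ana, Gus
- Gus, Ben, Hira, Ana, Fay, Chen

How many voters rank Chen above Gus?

Ballots ranking Chen above Gus: 3.
Ballots ranking Gus above Chen: 4.
So 3 of 7 voters prefer Chen to Gus.

3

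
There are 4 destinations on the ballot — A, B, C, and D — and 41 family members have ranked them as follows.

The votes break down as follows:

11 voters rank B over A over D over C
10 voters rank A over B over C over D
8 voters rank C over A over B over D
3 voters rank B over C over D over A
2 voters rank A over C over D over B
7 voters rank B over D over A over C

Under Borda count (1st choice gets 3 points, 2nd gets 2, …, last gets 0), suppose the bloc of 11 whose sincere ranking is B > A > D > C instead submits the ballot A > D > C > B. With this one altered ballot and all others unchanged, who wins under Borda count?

Borda totals with the altered ballot: A 92, B 58, C 55, D 41.
The switch changes the winner from B to A.

A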